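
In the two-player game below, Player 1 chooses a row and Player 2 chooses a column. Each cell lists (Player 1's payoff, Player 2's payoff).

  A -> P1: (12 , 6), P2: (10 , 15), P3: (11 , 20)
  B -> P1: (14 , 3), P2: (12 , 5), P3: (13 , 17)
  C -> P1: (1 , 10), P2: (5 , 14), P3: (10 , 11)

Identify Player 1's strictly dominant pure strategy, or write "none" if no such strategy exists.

B vs A: P1: 14>12, P2: 12>10, P3: 13>11.
B vs C: P1: 14>1, P2: 12>5, P3: 13>10.
B strictly beats every other strategy against every opponent action, so it is strictly dominant.

B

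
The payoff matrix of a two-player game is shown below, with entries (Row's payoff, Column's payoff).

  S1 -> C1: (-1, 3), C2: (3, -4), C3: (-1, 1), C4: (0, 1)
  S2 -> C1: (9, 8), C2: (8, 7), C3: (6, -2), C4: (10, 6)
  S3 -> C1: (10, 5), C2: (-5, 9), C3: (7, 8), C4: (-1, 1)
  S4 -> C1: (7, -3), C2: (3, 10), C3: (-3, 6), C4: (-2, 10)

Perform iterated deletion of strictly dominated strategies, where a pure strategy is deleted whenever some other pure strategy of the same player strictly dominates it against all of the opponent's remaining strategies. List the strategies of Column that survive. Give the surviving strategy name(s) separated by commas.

Row's strategy S1 is strictly dominated by S2 (C1: 9>-1, C2: 8>3, C3: 6>-1, C4: 10>0) and is removed.
Row's strategy S4 is strictly dominated by S2 (C1: 9>7, C2: 8>3, C3: 6>-3, C4: 10>-2) and is removed.
Column's strategy C3 is strictly dominated by C2 (S2: 7>-2, S3: 9>8) and is removed.
Column's strategy C4 is strictly dominated by C1 (S2: 8>6, S3: 5>1) and is removed.
Among the remaining strategies, none is strictly dominated by another pure strategy of the same player, so the elimination stops.
Surviving strategies — Row: {S2, S3}; Column: {C1, C2}.

C1, C2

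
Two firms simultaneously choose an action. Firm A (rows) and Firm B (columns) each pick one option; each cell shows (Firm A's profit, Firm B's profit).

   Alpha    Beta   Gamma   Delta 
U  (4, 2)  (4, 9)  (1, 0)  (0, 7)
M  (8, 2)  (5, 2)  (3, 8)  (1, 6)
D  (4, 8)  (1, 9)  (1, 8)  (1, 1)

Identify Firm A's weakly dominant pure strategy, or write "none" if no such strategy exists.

M

M vs U: Alpha: 8>4, Beta: 5>4, Gamma: 3>1, Delta: 1>0.
M vs D: Alpha: 8>4, Beta: 5>1, Gamma: 3>1, Delta: 1=1.
M is at least as good as every other strategy against every opponent action, so it is weakly dominant.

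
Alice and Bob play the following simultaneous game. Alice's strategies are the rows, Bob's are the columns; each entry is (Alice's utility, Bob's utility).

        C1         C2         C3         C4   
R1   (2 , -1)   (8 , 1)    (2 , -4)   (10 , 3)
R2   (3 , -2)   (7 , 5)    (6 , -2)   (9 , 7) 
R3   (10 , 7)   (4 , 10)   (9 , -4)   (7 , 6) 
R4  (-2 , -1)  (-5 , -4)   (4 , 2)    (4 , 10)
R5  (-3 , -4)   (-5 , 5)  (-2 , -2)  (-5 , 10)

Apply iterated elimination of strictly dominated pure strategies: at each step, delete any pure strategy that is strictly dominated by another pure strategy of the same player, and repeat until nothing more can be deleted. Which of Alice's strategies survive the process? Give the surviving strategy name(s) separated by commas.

For Alice, R2 strictly dominates R4 on the remaining columns (C1: 3>-2, C2: 7>-5, C3: 6>4, C4: 9>4); eliminate R4.
Alice's strategy R5 is strictly dominated by R1 (C1: 2>-3, C2: 8>-5, C3: 2>-2, C4: 10>-5) and is removed.
For Bob, C2 strictly dominates C1 on the remaining rows (R1: 1>-1, R2: 5>-2, R3: 10>7); eliminate C1.
For Bob, C2 strictly dominates C3 on the remaining rows (R1: 1>-4, R2: 5>-2, R3: 10>-4); eliminate C3.
Row R2 is eliminated: R1 beats it against every remaining column (C2: 8>7, C4: 10>9).
Alice's strategy R3 is strictly dominated by R1 (C2: 8>4, C4: 10>7) and is removed.
Bob's strategy C2 is strictly dominated by C4 (R1: 3>1) and is removed.
Among the remaining strategies, none is strictly dominated by another pure strategy of the same player, so the elimination stops.
Surviving strategies — Alice: {R1}; Bob: {C4}.

R1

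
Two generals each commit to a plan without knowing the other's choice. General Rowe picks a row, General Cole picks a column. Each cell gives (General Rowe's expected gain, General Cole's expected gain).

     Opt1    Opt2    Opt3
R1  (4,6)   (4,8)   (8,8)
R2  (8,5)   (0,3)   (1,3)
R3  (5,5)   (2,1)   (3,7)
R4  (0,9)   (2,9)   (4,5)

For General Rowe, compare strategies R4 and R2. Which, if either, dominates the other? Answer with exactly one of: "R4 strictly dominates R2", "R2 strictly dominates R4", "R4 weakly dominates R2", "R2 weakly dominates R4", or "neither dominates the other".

R4's payoffs vs R2's, by General Cole's action — Opt1: 0<8, Opt2: 2>0, Opt3: 4>1.
R4 does better at Opt2, Opt3 but worse at Opt1; neither strategy dominates the other.

neither dominates the other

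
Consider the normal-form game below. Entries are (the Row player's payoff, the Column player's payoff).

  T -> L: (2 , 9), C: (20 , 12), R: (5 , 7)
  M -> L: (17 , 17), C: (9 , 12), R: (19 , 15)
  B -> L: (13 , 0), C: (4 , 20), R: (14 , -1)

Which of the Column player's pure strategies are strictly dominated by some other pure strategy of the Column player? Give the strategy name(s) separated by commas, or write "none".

R

Nothing dominates L: C at M (17>12); R at T (9>7).
Nothing dominates C: L at T (12>9); R at T (12>7).
R: dominated, since L does at least as well everywhere (T: 9>7, M: 17>15, B: 0>-1).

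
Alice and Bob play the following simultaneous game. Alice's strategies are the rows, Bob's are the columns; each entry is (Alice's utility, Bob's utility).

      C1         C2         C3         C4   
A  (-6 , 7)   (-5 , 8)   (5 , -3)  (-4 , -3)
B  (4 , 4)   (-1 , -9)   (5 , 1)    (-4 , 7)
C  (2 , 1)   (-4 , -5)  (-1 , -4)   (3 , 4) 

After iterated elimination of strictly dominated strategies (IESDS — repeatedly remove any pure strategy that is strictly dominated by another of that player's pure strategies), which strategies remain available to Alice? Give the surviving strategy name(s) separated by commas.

C

Bob's strategy C3 is strictly dominated by C1 (A: 7>-3, B: 4>1, C: 1>-4) and is removed.
For Alice, C strictly dominates A on the remaining columns (C1: 2>-6, C2: -4>-5, C4: 3>-4); eliminate A.
Column C1 is eliminated: C4 beats it against every remaining row (B: 7>4, C: 4>1).
Bob's strategy C2 is strictly dominated by C4 (B: 7>-9, C: 4>-5) and is removed.
Alice's strategy B is strictly dominated by C (C4: 3>-4) and is removed.
Among the remaining strategies, none is strictly dominated by another pure strategy of the same player, so the elimination stops.
Surviving strategies — Alice: {C}; Bob: {C4}.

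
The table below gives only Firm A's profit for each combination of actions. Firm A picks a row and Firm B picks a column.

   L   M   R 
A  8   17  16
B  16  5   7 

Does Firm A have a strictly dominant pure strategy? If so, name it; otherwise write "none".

A fails to dominate B at L (8<16).
B fails to dominate A at M (5<17).
No single strategy dominates all the others.

none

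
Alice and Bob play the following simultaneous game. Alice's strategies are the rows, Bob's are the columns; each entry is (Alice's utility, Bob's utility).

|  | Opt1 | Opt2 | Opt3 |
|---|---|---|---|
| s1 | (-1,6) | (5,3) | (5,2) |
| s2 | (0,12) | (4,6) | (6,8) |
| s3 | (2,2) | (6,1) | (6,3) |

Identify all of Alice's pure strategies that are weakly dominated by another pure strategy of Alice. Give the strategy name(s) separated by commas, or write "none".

s1, s2

s1: dominated, since s3 does at least as well everywhere (Opt1: 2>-1, Opt2: 6>5, Opt3: 6>5).
s2: dominated, since s3 does at least as well everywhere (Opt1: 2>0, Opt2: 6>4, Opt3: 6=6).
s3 is not dominated — it holds its own against s1 at Opt1 (2>-1); s2 at Opt1 (2>0).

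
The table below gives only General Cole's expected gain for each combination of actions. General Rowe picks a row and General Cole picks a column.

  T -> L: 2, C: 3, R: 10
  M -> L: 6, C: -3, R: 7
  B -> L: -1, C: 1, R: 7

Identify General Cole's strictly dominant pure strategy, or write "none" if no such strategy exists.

R vs L: T: 10>2, M: 7>6, B: 7>-1.
R vs C: T: 10>3, M: 7>-3, B: 7>1.
R strictly beats every other strategy against every opponent action, so it is strictly dominant.

R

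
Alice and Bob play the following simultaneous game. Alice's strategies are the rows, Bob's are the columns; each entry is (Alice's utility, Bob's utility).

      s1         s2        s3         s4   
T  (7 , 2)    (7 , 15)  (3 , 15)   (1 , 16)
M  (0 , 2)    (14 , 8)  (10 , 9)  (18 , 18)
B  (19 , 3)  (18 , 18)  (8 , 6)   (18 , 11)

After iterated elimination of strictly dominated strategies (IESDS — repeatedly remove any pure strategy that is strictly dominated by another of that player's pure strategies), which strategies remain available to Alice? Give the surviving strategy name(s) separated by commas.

M, B

Row T is eliminated: B beats it against every remaining column (s1: 19>7, s2: 18>7, s3: 8>3, s4: 18>1).
For Bob, s2 strictly dominates s1 on the remaining rows (M: 8>2, B: 18>3); eliminate s1.
Column s3 is eliminated: s4 beats it against every remaining row (M: 18>9, B: 11>6).
Among the remaining strategies, none is strictly dominated by another pure strategy of the same player, so the elimination stops.
Surviving strategies — Alice: {M, B}; Bob: {s2, s4}.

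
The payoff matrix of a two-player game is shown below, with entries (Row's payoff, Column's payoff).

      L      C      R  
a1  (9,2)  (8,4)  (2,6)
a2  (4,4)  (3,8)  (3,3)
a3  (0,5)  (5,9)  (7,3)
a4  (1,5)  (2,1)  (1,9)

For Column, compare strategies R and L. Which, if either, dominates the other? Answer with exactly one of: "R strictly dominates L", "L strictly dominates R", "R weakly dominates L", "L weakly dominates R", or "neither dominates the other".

neither dominates the other

R's payoffs vs L's, by Row's action — a1: 6>2, a2: 3<4, a3: 3<5, a4: 9>5.
R does better at a1, a4 but worse at a2, a3; neither strategy dominates the other.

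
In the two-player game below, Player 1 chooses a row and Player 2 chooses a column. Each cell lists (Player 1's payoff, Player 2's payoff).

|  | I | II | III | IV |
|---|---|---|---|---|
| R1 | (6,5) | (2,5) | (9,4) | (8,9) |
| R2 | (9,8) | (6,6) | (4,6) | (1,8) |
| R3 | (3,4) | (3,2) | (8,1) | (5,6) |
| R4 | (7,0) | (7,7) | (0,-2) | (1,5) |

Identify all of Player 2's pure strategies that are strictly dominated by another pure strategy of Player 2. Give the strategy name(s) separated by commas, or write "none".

Nothing dominates I: II at R1 (5=5); III at R1 (5>4); IV at R2 (8=8).
Nothing dominates II: I at R1 (5=5); III at R1 (5>4); IV at R4 (7>5).
III is strictly dominated by I (R1: 5>4, R2: 8>6, R3: 4>1, R4: 0>-2).
IV is not dominated — it holds its own against I at R1 (9>5); II at R1 (9>5); III at R1 (9>4).

III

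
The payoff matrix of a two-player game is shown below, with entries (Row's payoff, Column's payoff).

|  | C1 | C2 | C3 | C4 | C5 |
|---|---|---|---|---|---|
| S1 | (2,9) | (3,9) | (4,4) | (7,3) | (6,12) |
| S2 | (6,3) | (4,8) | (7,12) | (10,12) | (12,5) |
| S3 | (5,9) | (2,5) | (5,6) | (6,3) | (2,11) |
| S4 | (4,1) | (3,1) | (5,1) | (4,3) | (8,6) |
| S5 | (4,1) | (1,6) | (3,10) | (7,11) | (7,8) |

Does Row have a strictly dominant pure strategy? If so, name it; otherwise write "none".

S2 vs S1: C1: 6>2, C2: 4>3, C3: 7>4, C4: 10>7, C5: 12>6.
S2 vs S3: C1: 6>5, C2: 4>2, C3: 7>5, C4: 10>6, C5: 12>2.
S2 vs S4: C1: 6>4, C2: 4>3, C3: 7>5, C4: 10>4, C5: 12>8.
S2 vs S5: C1: 6>4, C2: 4>1, C3: 7>3, C4: 10>7, C5: 12>7.
S2 strictly beats every other strategy against every opponent action, so it is strictly dominant.

S2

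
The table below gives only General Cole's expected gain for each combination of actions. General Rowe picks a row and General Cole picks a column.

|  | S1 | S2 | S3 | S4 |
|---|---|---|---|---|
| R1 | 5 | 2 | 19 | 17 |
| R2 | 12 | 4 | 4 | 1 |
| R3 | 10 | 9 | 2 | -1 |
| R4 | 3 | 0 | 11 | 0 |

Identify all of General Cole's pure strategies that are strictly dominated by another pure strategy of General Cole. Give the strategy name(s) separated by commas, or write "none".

S2, S4

S1: no other strategy beats it everywhere (S2 at R1 (5>2); S3 at R2 (12>4); S4 at R2 (12>1)).
S2: dominated, since S1 does at least as well everywhere (R1: 5>2, R2: 12>4, R3: 10>9, R4: 3>0).
S3 is not dominated — it holds its own against S1 at R1 (19>5); S2 at R1 (19>2); S4 at R1 (19>17).
S3 strictly dominates S4 — R1: 19>17, R2: 4>1, R3: 2>-1, R4: 11>0.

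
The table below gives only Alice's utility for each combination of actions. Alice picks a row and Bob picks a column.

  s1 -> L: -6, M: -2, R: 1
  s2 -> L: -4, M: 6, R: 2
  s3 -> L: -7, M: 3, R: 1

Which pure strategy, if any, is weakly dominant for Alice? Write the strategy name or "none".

s2

s2 vs s1: L: -4>-6, M: 6>-2, R: 2>1.
s2 vs s3: L: -4>-7, M: 6>3, R: 2>1.
s2 is at least as good as every other strategy against every opponent action, so it is weakly dominant.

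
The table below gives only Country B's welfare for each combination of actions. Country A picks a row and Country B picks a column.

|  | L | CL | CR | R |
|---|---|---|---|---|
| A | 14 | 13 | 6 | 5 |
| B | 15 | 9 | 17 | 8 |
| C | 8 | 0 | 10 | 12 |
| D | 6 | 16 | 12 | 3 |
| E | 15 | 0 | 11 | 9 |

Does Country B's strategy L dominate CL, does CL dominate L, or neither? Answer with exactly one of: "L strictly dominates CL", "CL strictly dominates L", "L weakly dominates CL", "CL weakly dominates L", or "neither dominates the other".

Compare L to CL across each opponent action: A: 14>13, B: 15>9, C: 8>0, D: 6<16, E: 15>0.
L does better at A, B, C, E but worse at D; neither strategy dominates the other.

neither dominates the other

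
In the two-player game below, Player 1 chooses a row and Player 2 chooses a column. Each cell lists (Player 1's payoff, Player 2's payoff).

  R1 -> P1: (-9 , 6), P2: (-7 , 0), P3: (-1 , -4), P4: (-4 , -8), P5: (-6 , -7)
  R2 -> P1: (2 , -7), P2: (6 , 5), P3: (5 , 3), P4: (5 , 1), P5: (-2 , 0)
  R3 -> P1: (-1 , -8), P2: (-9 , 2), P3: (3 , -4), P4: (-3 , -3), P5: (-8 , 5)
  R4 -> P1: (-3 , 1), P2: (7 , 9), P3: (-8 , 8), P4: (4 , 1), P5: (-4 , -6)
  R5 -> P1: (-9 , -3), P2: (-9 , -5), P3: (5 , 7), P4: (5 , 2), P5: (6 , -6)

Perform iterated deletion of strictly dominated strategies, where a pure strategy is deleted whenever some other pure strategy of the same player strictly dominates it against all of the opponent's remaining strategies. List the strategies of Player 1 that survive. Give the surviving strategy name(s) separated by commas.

For Player 1, R2 strictly dominates R1 on the remaining columns (P1: 2>-9, P2: 6>-7, P3: 5>-1, P4: 5>-4, P5: -2>-6); eliminate R1.
Row R3 is eliminated: R2 beats it against every remaining column (P1: 2>-1, P2: 6>-9, P3: 5>3, P4: 5>-3, P5: -2>-8).
Player 2's strategy P1 is strictly dominated by P3 (R2: 3>-7, R4: 8>1, R5: 7>-3) and is removed.
Player 2's strategy P4 is strictly dominated by P3 (R2: 3>1, R4: 8>1, R5: 7>2) and is removed.
Player 2's strategy P5 is strictly dominated by P2 (R2: 5>0, R4: 9>-6, R5: -5>-6) and is removed.
Among the remaining strategies, none is strictly dominated by another pure strategy of the same player, so the elimination stops.
Surviving strategies — Player 1: {R2, R4, R5}; Player 2: {P2, P3}.

R2, R4, R5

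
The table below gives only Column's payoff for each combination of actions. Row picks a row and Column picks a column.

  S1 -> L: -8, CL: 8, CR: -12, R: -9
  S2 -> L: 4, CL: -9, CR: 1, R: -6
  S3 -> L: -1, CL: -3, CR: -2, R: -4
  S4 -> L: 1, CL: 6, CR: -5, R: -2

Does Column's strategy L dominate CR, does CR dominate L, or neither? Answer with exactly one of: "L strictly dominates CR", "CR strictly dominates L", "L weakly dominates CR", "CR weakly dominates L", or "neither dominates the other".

L strictly dominates CR

L's payoffs vs CR's, by Row's action — S1: -8>-12, S2: 4>1, S3: -1>-2, S4: 1>-5.
L gives a strictly higher payoff against each choice by Row, so L strictly dominates CR.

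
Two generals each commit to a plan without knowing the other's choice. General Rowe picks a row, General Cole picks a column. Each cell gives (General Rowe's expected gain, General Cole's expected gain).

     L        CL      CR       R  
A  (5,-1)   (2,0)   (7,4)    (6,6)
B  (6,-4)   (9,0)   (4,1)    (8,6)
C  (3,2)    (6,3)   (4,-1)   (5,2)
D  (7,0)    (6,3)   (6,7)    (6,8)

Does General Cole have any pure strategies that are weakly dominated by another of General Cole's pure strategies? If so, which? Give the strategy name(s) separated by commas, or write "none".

CL weakly dominates L — A: 0>-1, B: 0>-4, C: 3>2, D: 3>0.
Nothing dominates CL: L at A (0>-1); CR at C (3>-1); R at C (3>2).
R weakly dominates CR — A: 6>4, B: 6>1, C: 2>-1, D: 8>7.
R: no other strategy beats it everywhere (L at A (6>-1); CL at A (6>0); CR at A (6>4)).

L, CR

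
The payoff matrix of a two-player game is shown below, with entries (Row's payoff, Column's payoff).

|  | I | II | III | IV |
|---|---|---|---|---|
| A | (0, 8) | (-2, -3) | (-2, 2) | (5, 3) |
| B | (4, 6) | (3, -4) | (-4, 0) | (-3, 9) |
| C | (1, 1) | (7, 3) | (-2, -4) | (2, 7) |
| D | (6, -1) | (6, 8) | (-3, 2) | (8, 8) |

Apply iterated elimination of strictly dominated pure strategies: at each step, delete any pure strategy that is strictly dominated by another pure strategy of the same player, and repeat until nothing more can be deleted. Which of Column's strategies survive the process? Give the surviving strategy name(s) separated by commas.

For Row, D strictly dominates B on the remaining columns (I: 6>4, II: 6>3, III: -3>-4, IV: 8>-3); eliminate B.
Column III is eliminated: IV beats it against every remaining row (A: 3>2, C: 7>-4, D: 8>2).
Row A is eliminated: D beats it against every remaining column (I: 6>0, II: 6>-2, IV: 8>5).
Column's strategy I is strictly dominated by II (C: 3>1, D: 8>-1) and is removed.
Among the remaining strategies, none is strictly dominated by another pure strategy of the same player, so the elimination stops.
Surviving strategies — Row: {C, D}; Column: {II, IV}.

II, IV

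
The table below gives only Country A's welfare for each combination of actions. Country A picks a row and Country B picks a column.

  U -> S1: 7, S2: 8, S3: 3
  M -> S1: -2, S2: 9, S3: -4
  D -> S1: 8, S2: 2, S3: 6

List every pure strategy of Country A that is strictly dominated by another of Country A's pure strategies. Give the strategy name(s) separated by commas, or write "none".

none

U: no other strategy beats it everywhere (M at S1 (7>-2); D at S2 (8>2)).
M is not dominated — it holds its own against U at S2 (9>8); D at S2 (9>2).
D is not dominated — it holds its own against U at S1 (8>7); M at S1 (8>-2).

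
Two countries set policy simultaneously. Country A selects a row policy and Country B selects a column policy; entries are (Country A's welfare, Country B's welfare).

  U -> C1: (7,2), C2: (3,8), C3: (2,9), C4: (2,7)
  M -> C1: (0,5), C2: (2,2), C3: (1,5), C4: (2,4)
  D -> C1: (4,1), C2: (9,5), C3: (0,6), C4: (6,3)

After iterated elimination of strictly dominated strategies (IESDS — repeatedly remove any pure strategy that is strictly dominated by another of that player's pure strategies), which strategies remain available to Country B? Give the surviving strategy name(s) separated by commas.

Country B's strategy C2 is strictly dominated by C3 (U: 9>8, M: 5>2, D: 6>5) and is removed.
For Country B, C3 strictly dominates C4 on the remaining rows (U: 9>7, M: 5>4, D: 6>3); eliminate C4.
Country A's strategy M is strictly dominated by U (C1: 7>0, C3: 2>1) and is removed.
For Country A, U strictly dominates D on the remaining columns (C1: 7>4, C3: 2>0); eliminate D.
Country B's strategy C1 is strictly dominated by C3 (U: 9>2) and is removed.
Among the remaining strategies, none is strictly dominated by another pure strategy of the same player, so the elimination stops.
Surviving strategies — Country A: {U}; Country B: {C3}.

C3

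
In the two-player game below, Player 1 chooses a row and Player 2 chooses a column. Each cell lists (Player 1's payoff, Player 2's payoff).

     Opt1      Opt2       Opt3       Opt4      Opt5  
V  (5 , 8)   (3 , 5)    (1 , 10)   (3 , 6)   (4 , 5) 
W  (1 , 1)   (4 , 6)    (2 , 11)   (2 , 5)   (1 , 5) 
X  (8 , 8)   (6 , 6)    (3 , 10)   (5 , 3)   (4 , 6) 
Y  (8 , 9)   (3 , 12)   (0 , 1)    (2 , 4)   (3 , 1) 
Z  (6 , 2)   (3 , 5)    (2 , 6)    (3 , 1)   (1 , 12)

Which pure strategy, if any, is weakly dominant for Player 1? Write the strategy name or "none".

X vs V: Opt1: 8>5, Opt2: 6>3, Opt3: 3>1, Opt4: 5>3, Opt5: 4=4.
X vs W: Opt1: 8>1, Opt2: 6>4, Opt3: 3>2, Opt4: 5>2, Opt5: 4>1.
X vs Y: Opt1: 8=8, Opt2: 6>3, Opt3: 3>0, Opt4: 5>2, Opt5: 4>3.
X vs Z: Opt1: 8>6, Opt2: 6>3, Opt3: 3>2, Opt4: 5>3, Opt5: 4>1.
X is at least as good as every other strategy against every opponent action, so it is weakly dominant.

X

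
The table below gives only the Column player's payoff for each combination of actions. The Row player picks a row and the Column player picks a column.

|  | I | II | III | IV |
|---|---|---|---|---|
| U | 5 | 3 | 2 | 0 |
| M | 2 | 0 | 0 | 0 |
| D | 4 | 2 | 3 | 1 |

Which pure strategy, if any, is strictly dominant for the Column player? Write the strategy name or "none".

I vs II: U: 5>3, M: 2>0, D: 4>2.
I vs III: U: 5>2, M: 2>0, D: 4>3.
I vs IV: U: 5>0, M: 2>0, D: 4>1.
I strictly beats every other strategy against every opponent action, so it is strictly dominant.

I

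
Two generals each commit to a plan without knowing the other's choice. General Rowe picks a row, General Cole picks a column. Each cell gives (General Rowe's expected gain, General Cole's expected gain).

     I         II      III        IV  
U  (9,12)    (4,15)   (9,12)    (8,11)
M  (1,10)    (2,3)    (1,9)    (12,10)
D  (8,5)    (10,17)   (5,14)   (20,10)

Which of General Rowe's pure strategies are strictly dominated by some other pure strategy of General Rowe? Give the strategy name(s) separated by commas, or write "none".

M

U: no other strategy beats it everywhere (M at I (9>1); D at I (9>8)).
M: dominated, since D does at least as well everywhere (I: 8>1, II: 10>2, III: 5>1, IV: 20>12).
D: no other strategy beats it everywhere (U at II (10>4); M at I (8>1)).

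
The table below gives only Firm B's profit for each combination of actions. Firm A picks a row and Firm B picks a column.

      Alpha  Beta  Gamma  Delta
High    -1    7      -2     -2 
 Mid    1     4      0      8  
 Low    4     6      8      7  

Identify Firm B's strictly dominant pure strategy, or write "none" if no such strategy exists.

Alpha fails to dominate Beta at High (-1<7).
Beta fails to dominate Gamma at Low (6<8).
Gamma fails to dominate Alpha at High (-2<-1).
Delta fails to dominate Alpha at High (-2<-1).
No single strategy dominates all the others.

none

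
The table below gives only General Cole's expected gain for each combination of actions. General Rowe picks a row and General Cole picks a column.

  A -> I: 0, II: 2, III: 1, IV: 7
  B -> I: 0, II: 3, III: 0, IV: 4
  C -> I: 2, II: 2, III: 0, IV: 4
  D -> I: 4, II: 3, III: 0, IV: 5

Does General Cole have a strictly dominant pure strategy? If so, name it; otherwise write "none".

IV

IV vs I: A: 7>0, B: 4>0, C: 4>2, D: 5>4.
IV vs II: A: 7>2, B: 4>3, C: 4>2, D: 5>3.
IV vs III: A: 7>1, B: 4>0, C: 4>0, D: 5>0.
IV strictly beats every other strategy against every opponent action, so it is strictly dominant.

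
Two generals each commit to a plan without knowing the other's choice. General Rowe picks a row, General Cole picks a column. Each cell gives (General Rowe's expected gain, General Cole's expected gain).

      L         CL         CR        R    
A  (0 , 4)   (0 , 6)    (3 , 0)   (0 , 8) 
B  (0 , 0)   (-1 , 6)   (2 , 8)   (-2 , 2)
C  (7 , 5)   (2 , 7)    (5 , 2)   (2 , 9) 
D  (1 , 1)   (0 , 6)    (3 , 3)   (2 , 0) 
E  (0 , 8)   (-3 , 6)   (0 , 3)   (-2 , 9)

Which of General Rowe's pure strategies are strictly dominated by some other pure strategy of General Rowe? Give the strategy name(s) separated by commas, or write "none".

A, B, E

C strictly dominates A — L: 7>0, CL: 2>0, CR: 5>3, R: 2>0.
C strictly dominates B — L: 7>0, CL: 2>-1, CR: 5>2, R: 2>-2.
C: no other strategy beats it everywhere (A at L (7>0); B at L (7>0); D at L (7>1); E at L (7>0)).
D is not dominated — it holds its own against A at L (1>0); B at L (1>0); C at R (2=2); E at L (1>0).
C strictly dominates E — L: 7>0, CL: 2>-3, CR: 5>0, R: 2>-2.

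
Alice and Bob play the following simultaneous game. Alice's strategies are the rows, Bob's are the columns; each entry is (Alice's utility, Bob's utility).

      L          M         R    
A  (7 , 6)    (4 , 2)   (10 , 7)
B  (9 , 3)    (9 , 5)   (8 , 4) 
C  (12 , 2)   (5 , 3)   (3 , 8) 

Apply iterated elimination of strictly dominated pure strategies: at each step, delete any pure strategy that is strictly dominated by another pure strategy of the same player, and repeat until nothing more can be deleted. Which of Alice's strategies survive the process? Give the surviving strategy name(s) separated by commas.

A, B

For Bob, R strictly dominates L on the remaining rows (A: 7>6, B: 4>3, C: 8>2); eliminate L.
For Alice, B strictly dominates C on the remaining columns (M: 9>5, R: 8>3); eliminate C.
Among the remaining strategies, none is strictly dominated by another pure strategy of the same player, so the elimination stops.
Surviving strategies — Alice: {A, B}; Bob: {M, R}.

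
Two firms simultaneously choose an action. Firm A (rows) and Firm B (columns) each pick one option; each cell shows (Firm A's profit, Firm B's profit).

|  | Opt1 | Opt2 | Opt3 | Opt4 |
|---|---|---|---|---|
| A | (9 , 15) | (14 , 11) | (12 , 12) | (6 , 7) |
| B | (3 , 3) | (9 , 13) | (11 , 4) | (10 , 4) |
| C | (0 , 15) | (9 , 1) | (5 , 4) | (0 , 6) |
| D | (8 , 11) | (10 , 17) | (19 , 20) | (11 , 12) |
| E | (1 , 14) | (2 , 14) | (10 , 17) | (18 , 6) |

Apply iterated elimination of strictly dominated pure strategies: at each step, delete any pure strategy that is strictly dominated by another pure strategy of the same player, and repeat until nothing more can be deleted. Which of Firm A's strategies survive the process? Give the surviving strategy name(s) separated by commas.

Firm A's strategy B is strictly dominated by D (Opt1: 8>3, Opt2: 10>9, Opt3: 19>11, Opt4: 11>10) and is removed.
Firm A's strategy C is strictly dominated by A (Opt1: 9>0, Opt2: 14>9, Opt3: 12>5, Opt4: 6>0) and is removed.
Column Opt2 is eliminated: Opt3 beats it against every remaining row (A: 12>11, D: 20>17, E: 17>14).
Column Opt4 is eliminated: Opt3 beats it against every remaining row (A: 12>7, D: 20>12, E: 17>6).
Firm A's strategy E is strictly dominated by A (Opt1: 9>1, Opt3: 12>10) and is removed.
Among the remaining strategies, none is strictly dominated by another pure strategy of the same player, so the elimination stops.
Surviving strategies — Firm A: {A, D}; Firm B: {Opt1, Opt3}.

A, D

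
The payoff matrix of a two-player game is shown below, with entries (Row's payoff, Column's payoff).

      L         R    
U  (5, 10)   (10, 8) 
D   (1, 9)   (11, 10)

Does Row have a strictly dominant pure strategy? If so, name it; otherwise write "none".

none

U fails to dominate D at R (10<11).
D fails to dominate U at L (1<5).
No single strategy dominates all the others.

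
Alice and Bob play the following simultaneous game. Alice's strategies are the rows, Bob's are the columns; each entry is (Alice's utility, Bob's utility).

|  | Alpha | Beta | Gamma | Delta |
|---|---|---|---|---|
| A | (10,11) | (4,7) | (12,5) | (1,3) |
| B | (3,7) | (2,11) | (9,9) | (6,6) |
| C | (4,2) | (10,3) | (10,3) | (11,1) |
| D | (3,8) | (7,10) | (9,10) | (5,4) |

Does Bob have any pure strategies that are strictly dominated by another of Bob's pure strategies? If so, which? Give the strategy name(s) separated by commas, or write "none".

Nothing dominates Alpha: Beta at A (11>7); Gamma at A (11>5); Delta at A (11>3).
Nothing dominates Beta: Alpha at B (11>7); Gamma at A (7>5); Delta at A (7>3).
Gamma is not dominated — it holds its own against Alpha at B (9>7); Beta at C (3=3); Delta at A (5>3).
Delta is strictly dominated by Alpha (A: 11>3, B: 7>6, C: 2>1, D: 8>4).

Delta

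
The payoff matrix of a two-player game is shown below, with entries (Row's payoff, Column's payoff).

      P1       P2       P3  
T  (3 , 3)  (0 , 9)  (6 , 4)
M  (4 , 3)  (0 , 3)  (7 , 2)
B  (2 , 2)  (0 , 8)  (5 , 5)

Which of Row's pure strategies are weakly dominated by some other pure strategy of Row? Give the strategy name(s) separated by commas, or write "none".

T, B

T is weakly dominated by M (P1: 4>3, P2: 0=0, P3: 7>6).
M: no other strategy beats it everywhere (T at P1 (4>3); B at P1 (4>2)).
B: dominated, since T does at least as well everywhere (P1: 3>2, P2: 0=0, P3: 6>5).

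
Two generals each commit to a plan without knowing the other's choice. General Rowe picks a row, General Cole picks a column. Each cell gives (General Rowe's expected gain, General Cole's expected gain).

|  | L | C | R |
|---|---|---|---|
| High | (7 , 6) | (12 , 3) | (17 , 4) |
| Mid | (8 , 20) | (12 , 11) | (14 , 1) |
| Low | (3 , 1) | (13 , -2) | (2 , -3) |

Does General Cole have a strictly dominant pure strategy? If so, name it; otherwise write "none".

L vs C: High: 6>3, Mid: 20>11, Low: 1>-2.
L vs R: High: 6>4, Mid: 20>1, Low: 1>-3.
L strictly beats every other strategy against every opponent action, so it is strictly dominant.

L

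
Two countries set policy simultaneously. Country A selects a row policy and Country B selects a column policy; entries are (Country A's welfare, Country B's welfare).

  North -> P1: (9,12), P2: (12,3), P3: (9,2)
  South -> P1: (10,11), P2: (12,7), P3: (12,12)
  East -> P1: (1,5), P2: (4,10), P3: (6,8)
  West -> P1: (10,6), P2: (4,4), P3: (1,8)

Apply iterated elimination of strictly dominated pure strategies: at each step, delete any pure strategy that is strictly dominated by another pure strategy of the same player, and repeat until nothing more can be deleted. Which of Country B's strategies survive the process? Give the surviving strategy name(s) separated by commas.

P3

For Country A, North strictly dominates East on the remaining columns (P1: 9>1, P2: 12>4, P3: 9>6); eliminate East.
Column P2 is eliminated: P1 beats it against every remaining row (North: 12>3, South: 11>7, West: 6>4).
For Country A, South strictly dominates North on the remaining columns (P1: 10>9, P3: 12>9); eliminate North.
For Country B, P3 strictly dominates P1 on the remaining rows (South: 12>11, West: 8>6); eliminate P1.
For Country A, South strictly dominates West on the remaining columns (P3: 12>1); eliminate West.
Among the remaining strategies, none is strictly dominated by another pure strategy of the same player, so the elimination stops.
Surviving strategies — Country A: {South}; Country B: {P3}.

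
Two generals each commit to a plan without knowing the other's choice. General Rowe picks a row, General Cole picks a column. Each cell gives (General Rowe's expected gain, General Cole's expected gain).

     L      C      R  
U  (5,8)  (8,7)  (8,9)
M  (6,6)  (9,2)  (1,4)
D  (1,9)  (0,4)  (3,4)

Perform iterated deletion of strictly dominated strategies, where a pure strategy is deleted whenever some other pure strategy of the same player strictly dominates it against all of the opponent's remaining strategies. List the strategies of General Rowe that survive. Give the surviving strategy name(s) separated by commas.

General Rowe's strategy D is strictly dominated by U (L: 5>1, C: 8>0, R: 8>3) and is removed.
For General Cole, L strictly dominates C on the remaining rows (U: 8>7, M: 6>2); eliminate C.
Among the remaining strategies, none is strictly dominated by another pure strategy of the same player, so the elimination stops.
Surviving strategies — General Rowe: {U, M}; General Cole: {L, R}.

U, M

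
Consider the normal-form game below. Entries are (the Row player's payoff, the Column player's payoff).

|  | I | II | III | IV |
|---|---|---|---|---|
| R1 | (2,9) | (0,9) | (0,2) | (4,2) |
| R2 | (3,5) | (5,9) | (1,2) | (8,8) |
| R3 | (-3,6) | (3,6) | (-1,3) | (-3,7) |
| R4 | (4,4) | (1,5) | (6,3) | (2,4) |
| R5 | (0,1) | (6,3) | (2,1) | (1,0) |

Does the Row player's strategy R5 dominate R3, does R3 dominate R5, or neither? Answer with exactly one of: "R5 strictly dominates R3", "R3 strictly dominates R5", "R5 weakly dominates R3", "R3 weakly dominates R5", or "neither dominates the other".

R5 strictly dominates R3

R5's payoffs vs R3's, by the Column player's action — I: 0>-3, II: 6>3, III: 2>-1, IV: 1>-3.
R5 gives a strictly higher payoff against every action of the Column player, so R5 strictly dominates R3.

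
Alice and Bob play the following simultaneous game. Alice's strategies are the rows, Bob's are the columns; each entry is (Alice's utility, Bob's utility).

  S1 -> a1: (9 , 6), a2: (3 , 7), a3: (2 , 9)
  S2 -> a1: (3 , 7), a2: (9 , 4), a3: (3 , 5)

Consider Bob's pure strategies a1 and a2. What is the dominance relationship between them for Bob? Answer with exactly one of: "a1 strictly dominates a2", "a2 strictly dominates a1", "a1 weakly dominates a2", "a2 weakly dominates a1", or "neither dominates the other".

neither dominates the other

a1's payoffs vs a2's, by Alice's action — S1: 6<7, S2: 7>4.
a1 does better at S2 but worse at S1; neither strategy dominates the other.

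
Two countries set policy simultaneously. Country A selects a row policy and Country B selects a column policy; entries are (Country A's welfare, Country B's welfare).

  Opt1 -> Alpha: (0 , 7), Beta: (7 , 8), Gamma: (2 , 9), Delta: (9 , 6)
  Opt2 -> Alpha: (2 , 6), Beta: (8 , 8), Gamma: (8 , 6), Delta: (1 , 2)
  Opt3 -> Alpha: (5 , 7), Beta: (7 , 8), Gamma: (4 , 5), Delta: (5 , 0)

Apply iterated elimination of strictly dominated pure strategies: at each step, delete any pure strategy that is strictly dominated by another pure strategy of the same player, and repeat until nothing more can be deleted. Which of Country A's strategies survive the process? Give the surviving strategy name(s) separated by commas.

Column Alpha is eliminated: Beta beats it against every remaining row (Opt1: 8>7, Opt2: 8>6, Opt3: 8>7).
For Country B, Beta strictly dominates Delta on the remaining rows (Opt1: 8>6, Opt2: 8>2, Opt3: 8>0); eliminate Delta.
For Country A, Opt2 strictly dominates Opt1 on the remaining columns (Beta: 8>7, Gamma: 8>2); eliminate Opt1.
Country A's strategy Opt3 is strictly dominated by Opt2 (Beta: 8>7, Gamma: 8>4) and is removed.
Column Gamma is eliminated: Beta beats it against every remaining row (Opt2: 8>6).
Among the remaining strategies, none is strictly dominated by another pure strategy of the same player, so the elimination stops.
Surviving strategies — Country A: {Opt2}; Country B: {Beta}.

Opt2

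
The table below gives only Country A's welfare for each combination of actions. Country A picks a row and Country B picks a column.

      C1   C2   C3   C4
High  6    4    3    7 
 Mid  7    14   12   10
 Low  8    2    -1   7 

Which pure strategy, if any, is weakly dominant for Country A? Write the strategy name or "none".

High fails to dominate Mid at C1 (6<7).
Mid fails to dominate Low at C1 (7<8).
Low fails to dominate High at C2 (2<4).
No single strategy dominates all the others.

none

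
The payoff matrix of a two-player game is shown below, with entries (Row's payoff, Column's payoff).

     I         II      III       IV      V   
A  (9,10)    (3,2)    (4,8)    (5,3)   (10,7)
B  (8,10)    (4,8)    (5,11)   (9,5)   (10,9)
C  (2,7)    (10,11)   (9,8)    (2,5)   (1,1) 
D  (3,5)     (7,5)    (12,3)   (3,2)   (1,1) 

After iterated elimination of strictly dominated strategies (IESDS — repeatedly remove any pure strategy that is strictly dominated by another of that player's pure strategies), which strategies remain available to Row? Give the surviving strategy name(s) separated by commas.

A, B, C, D

Column IV is eliminated: I beats it against every remaining row (A: 10>3, B: 10>5, C: 7>5, D: 5>2).
Column V is eliminated: I beats it against every remaining row (A: 10>7, B: 10>9, C: 7>1, D: 5>1).
Among the remaining strategies, none is strictly dominated by another pure strategy of the same player, so the elimination stops.
Surviving strategies — Row: {A, B, C, D}; Column: {I, II, III}.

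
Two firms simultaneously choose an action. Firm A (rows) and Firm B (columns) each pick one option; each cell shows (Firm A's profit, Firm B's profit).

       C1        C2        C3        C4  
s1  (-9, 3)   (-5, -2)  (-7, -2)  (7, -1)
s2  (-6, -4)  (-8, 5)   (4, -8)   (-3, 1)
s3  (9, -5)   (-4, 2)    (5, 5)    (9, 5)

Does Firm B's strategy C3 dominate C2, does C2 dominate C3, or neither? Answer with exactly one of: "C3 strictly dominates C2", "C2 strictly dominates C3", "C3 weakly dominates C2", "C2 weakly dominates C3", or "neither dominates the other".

C3's payoffs vs C2's, by Firm A's action — s1: -2=-2, s2: -8<5, s3: 5>2.
C3 does better at s3 but worse at s2; neither strategy dominates the other.

neither dominates the other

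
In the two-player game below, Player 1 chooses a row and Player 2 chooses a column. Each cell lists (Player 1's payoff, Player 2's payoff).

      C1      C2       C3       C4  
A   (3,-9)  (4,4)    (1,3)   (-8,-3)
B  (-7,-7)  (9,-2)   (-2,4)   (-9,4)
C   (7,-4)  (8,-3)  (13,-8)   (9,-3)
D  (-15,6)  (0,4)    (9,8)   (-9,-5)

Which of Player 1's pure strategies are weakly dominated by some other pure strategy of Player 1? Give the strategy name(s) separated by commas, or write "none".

A, D

C weakly dominates A — C1: 7>3, C2: 8>4, C3: 13>1, C4: 9>-8.
Nothing dominates B: A at C2 (9>4); C at C2 (9>8); D at C1 (-7>-15).
C: no other strategy beats it everywhere (A at C1 (7>3); B at C1 (7>-7); D at C1 (7>-15)).
D: dominated, since C does at least as well everywhere (C1: 7>-15, C2: 8>0, C3: 13>9, C4: 9>-9).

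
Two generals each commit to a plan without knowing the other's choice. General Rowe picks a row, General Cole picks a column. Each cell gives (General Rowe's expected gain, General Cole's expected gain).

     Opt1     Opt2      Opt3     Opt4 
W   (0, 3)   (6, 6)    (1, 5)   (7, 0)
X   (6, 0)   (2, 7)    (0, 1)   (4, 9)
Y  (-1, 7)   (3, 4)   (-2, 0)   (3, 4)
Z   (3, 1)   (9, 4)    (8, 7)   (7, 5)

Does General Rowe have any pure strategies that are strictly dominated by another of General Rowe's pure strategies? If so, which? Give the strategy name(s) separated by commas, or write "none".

Y

W: no other strategy beats it everywhere (X at Opt2 (6>2); Y at Opt1 (0>-1); Z at Opt4 (7=7)).
Nothing dominates X: W at Opt1 (6>0); Y at Opt1 (6>-1); Z at Opt1 (6>3).
Y: dominated, since W does at least as well everywhere (Opt1: 0>-1, Opt2: 6>3, Opt3: 1>-2, Opt4: 7>3).
Z: no other strategy beats it everywhere (W at Opt1 (3>0); X at Opt2 (9>2); Y at Opt1 (3>-1)).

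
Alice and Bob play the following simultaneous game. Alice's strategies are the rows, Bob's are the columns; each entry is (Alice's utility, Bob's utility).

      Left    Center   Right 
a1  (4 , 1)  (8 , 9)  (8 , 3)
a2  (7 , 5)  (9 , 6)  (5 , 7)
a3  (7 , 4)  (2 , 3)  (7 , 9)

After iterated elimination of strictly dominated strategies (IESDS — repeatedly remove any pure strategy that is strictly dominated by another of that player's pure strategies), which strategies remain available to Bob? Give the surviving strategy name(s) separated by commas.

Center, Right

Bob's strategy Left is strictly dominated by Right (a1: 3>1, a2: 7>5, a3: 9>4) and is removed.
Row a3 is eliminated: a1 beats it against every remaining column (Center: 8>2, Right: 8>7).
Among the remaining strategies, none is strictly dominated by another pure strategy of the same player, so the elimination stops.
Surviving strategies — Alice: {a1, a2}; Bob: {Center, Right}.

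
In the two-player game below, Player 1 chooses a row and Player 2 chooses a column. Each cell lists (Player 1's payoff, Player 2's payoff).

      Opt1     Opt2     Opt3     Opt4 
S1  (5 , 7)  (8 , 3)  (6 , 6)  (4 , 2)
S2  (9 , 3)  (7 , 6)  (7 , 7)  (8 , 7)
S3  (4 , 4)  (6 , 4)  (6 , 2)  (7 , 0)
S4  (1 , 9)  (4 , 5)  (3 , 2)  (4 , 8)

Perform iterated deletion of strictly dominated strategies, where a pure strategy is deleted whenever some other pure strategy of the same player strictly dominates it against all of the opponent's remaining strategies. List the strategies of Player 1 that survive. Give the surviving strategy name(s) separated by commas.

For Player 1, S2 strictly dominates S3 on the remaining columns (Opt1: 9>4, Opt2: 7>6, Opt3: 7>6, Opt4: 8>7); eliminate S3.
Player 1's strategy S4 is strictly dominated by S2 (Opt1: 9>1, Opt2: 7>4, Opt3: 7>3, Opt4: 8>4) and is removed.
For Player 2, Opt3 strictly dominates Opt2 on the remaining rows (S1: 6>3, S2: 7>6); eliminate Opt2.
For Player 1, S2 strictly dominates S1 on the remaining columns (Opt1: 9>5, Opt3: 7>6, Opt4: 8>4); eliminate S1.
For Player 2, Opt3 strictly dominates Opt1 on the remaining rows (S2: 7>3); eliminate Opt1.
Among the remaining strategies, none is strictly dominated by another pure strategy of the same player, so the elimination stops.
Surviving strategies — Player 1: {S2}; Player 2: {Opt3, Opt4}.

S2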